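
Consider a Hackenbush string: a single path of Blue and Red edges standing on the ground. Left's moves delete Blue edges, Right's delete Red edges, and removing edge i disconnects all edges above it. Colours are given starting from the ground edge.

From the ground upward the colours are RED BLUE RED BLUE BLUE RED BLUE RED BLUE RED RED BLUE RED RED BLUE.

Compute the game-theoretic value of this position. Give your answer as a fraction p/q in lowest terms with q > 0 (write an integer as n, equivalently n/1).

-9581/16384

Prefix values for RED BLUE RED BLUE BLUE RED BLUE RED BLUE RED RED BLUE RED RED BLUE via {L|R} + simplicity:
R: Left { (no moves) }, Right { 0 } — simplest -1
RB: Left { -1 }, Right { 0 } — simplest -1/2
RBR: Left { -1 }, Right { -1/2 0 } — simplest -3/4
RBRB: Left { -1 -3/4 }, Right { -1/2 0 } — simplest -5/8
RBRBB: Left { -1 -3/4 -5/8 }, Right { -1/2 0 } — simplest -9/16
RBRBBR: Left { -1 -3/4 -5/8 }, Right { -9/16 -1/2 0 } — simplest -19/32
RBRBBRB: Left { -1 -3/4 -5/8 -19/32 }, Right { -9/16 -1/2 0 } — simplest -37/64
RBRBBRBR: Left { -1 -3/4 -5/8 -19/32 }, Right { -37/64 -9/16 -1/2 0 } — simplest -75/128
RBRBBRBRB: Left { -1 -3/4 -5/8 -19/32 -75/128 }, Right { -37/64 -9/16 -1/2 0 } — simplest -149/256
RBRBBRBRBR: Left { -1 -3/4 -5/8 -19/32 -75/128 }, Right { -149/256 -37/64 -9/16 -1/2 0 } — simplest -299/512
RBRBBRBRBRR: Left { -1 -3/4 -5/8 -19/32 -75/128 }, Right { -299/512 -149/256 -37/64 -9/16 -1/2 0 } — simplest -599/1024
RBRBBRBRBRRB: Left { -1 -3/4 -5/8 -19/32 -75/128 -599/1024 }, Right { -299/512 -149/256 -37/64 -9/16 -1/2 0 } — simplest -1197/2048
RBRBBRBRBRRBR: Left { -1 -3/4 -5/8 -19/32 -75/128 -599/1024 }, Right { -1197/2048 -299/512 -149/256 -37/64 -9/16 -1/2 0 } — simplest -2395/4096
RBRBBRBRBRRBRR: Left { -1 -3/4 -5/8 -19/32 -75/128 -599/1024 }, Right { -2395/4096 -1197/2048 -299/512 -149/256 -37/64 -9/16 -1/2 0 } — simplest -4791/8192
RBRBBRBRBRRBRRB: Left { -1 -3/4 -5/8 -19/32 -75/128 -599/1024 -4791/8192 }, Right { -2395/4096 -1197/2048 -299/512 -149/256 -37/64 -9/16 -1/2 0 } — simplest -9581/16384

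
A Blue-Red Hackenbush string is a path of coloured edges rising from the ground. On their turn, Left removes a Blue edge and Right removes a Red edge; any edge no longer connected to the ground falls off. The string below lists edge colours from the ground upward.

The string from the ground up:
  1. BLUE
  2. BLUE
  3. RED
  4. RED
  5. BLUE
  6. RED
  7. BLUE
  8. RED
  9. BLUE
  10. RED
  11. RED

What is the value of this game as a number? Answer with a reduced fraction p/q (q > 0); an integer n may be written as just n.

Prefix values for BLUE BLUE RED RED BLUE RED BLUE RED BLUE RED RED via {L|R} + simplicity:
step 1: add BLUE to get B; options L={ 0 } R={ · } => 1
step 2: add BLUE to get BB; options L={ 0,1 } R={ · } => 2
step 3: add RED to get BBR; options L={ 0,1 } R={ 2 } => 3/2
step 4: add RED to get BBRR; options L={ 0,1 } R={ 3/2,2 } => 5/4
step 5: add BLUE to get BBRRB; options L={ 0,1,5/4 } R={ 3/2,2 } => 11/8
step 6: add RED to get BBRRBR; options L={ 0,1,5/4 } R={ 11/8,3/2,2 } => 21/16
step 7: add BLUE to get BBRRBRB; options L={ 0,1,5/4,21/16 } R={ 11/8,3/2,2 } => 43/32
step 8: add RED to get BBRRBRBR; options L={ 0,1,5/4,21/16 } R={ 43/32,11/8,3/2,2 } => 85/64
step 9: add BLUE to get BBRRBRBRB; options L={ 0,1,5/4,21/16,85/64 } R={ 43/32,11/8,3/2,2 } => 171/128
step 10: add RED to get BBRRBRBRBR; options L={ 0,1,5/4,21/16,85/64 } R={ 171/128,43/32,11/8,3/2,2 } => 341/256
step 11: add RED to get BBRRBRBRBRR; options L={ 0,1,5/4,21/16,85/64 } R={ 341/256,171/128,43/32,11/8,3/2,2 } => 681/512

681/512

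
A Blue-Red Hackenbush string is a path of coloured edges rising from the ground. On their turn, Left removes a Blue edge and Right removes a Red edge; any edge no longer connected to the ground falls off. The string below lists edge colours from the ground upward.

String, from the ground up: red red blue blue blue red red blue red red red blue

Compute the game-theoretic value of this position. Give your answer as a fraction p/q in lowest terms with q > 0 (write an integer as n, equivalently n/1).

Build g(s[:k]) for k = 1..12, string s = red red blue blue blue red red blue red red red blue.
r: Left {  }, Right { 0 } so simplest -1
rr: Left {  }, Right { -1 0 } so simplest -2
rrb: Left { -2 }, Right { -1 0 } so simplest -3/2
rrbb: Left { -2 -3/2 }, Right { -1 0 } so simplest -5/4
rrbbb: Left { -2 -3/2 -5/4 }, Right { -1 0 } so simplest -9/8
rrbbbr: Left { -2 -3/2 -5/4 }, Right { -9/8 -1 0 } so simplest -19/16
rrbbbrr: Left { -2 -3/2 -5/4 }, Right { -19/16 -9/8 -1 0 } so simplest -39/32
rrbbbrrb: Left { -2 -3/2 -5/4 -39/32 }, Right { -19/16 -9/8 -1 0 } so simplest -77/64
rrbbbrrbr: Left { -2 -3/2 -5/4 -39/32 }, Right { -77/64 -19/16 -9/8 -1 0 } so simplest -155/128
rrbbbrrbrr: Left { -2 -3/2 -5/4 -39/32 }, Right { -155/128 -77/64 -19/16 -9/8 -1 0 } so simplest -311/256
rrbbbrrbrrr: Left { -2 -3/2 -5/4 -39/32 }, Right { -311/256 -155/128 -77/64 -19/16 -9/8 -1 0 } so simplest -623/512
rrbbbrrbrrrb: Left { -2 -3/2 -5/4 -39/32 -623/512 }, Right { -311/256 -155/128 -77/64 -19/16 -9/8 -1 0 } so simplest -1245/1024

-1245/1024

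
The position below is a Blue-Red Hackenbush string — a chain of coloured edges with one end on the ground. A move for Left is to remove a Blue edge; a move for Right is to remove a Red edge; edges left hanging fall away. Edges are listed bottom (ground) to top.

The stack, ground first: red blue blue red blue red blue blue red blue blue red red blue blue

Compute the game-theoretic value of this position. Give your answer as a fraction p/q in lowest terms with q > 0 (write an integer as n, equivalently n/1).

Recurse on prefixes of the 15-edge string red blue blue red blue red blue blue red blue blue red red blue blue:
value_1 [r]  L=[none]  R=[0]  — -1
value_2 [rb]  L=[-1]  R=[0]  — -1/2
value_3 [rbb]  L=[-1, -1/2]  R=[0]  — -1/4
value_4 [rbbr]  L=[-1, -1/2]  R=[-1/4, 0]  — -3/8
value_5 [rbbrb]  L=[-1, -1/2, -3/8]  R=[-1/4, 0]  — -5/16
value_6 [rbbrbr]  L=[-1, -1/2, -3/8]  R=[-5/16, -1/4, 0]  — -11/32
value_7 [rbbrbrb]  L=[-1, -1/2, -3/8, -11/32]  R=[-5/16, -1/4, 0]  — -21/64
value_8 [rbbrbrbb]  L=[-1, -1/2, -3/8, -11/32, -21/64]  R=[-5/16, -1/4, 0]  — -41/128
value_9 [rbbrbrbbr]  L=[-1, -1/2, -3/8, -11/32, -21/64]  R=[-41/128, -5/16, -1/4, 0]  — -83/256
value_10 [rbbrbrbbrb]  L=[-1, -1/2, -3/8, -11/32, -21/64, -83/256]  R=[-41/128, -5/16, -1/4, 0]  — -165/512
value_11 [rbbrbrbbrbb]  L=[-1, -1/2, -3/8, -11/32, -21/64, -83/256, -165/512]  R=[-41/128, -5/16, -1/4, 0]  — -329/1024
value_12 [rbbrbrbbrbbr]  L=[-1, -1/2, -3/8, -11/32, -21/64, -83/256, -165/512]  R=[-329/1024, -41/128, -5/16, -1/4, 0]  — -659/2048
value_13 [rbbrbrbbrbbrr]  L=[-1, -1/2, -3/8, -11/32, -21/64, -83/256, -165/512]  R=[-659/2048, -329/1024, -41/128, -5/16, -1/4, 0]  — -1319/4096
value_14 [rbbrbrbbrbbrrb]  L=[-1, -1/2, -3/8, -11/32, -21/64, -83/256, -165/512, -1319/4096]  R=[-659/2048, -329/1024, -41/128, -5/16, -1/4, 0]  — -2637/8192
value_15 [rbbrbrbbrbbrrbb]  L=[-1, -1/2, -3/8, -11/32, -21/64, -83/256, -165/512, -1319/4096, -2637/8192]  R=[-659/2048, -329/1024, -41/128, -5/16, -1/4, 0]  — -5273/16384

-5273/16384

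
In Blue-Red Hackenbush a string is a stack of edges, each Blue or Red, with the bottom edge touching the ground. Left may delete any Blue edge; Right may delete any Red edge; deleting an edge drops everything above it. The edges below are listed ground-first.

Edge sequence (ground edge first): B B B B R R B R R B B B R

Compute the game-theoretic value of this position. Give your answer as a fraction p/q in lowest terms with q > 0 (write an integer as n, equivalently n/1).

Prefix values for B B B B R R B R R B B B R via {L|R} + simplicity:
g(B) = { 0 | (no moves) } ⇒ 1
g(BB) = { 0,1 | (no moves) } ⇒ 2
g(BBB) = { 0,1,2 | (no moves) } ⇒ 3
g(BBBB) = { 0,1,2,3 | (no moves) } ⇒ 4
g(BBBBR) = { 0,1,2,3 | 4 } ⇒ 7/2
g(BBBBRR) = { 0,1,2,3 | 7/2,4 } ⇒ 13/4
g(BBBBRRB) = { 0,1,2,3,13/4 | 7/2,4 } ⇒ 27/8
g(BBBBRRBR) = { 0,1,2,3,13/4 | 27/8,7/2,4 } ⇒ 53/16
g(BBBBRRBRR) = { 0,1,2,3,13/4 | 53/16,27/8,7/2,4 } ⇒ 105/32
g(BBBBRRBRRB) = { 0,1,2,3,13/4,105/32 | 53/16,27/8,7/2,4 } ⇒ 211/64
g(BBBBRRBRRBB) = { 0,1,2,3,13/4,105/32,211/64 | 53/16,27/8,7/2,4 } ⇒ 423/128
g(BBBBRRBRRBBB) = { 0,1,2,3,13/4,105/32,211/64,423/128 | 53/16,27/8,7/2,4 } ⇒ 847/256
g(BBBBRRBRRBBBR) = { 0,1,2,3,13/4,105/32,211/64,423/128 | 847/256,53/16,27/8,7/2,4 } ⇒ 1693/512

1693/512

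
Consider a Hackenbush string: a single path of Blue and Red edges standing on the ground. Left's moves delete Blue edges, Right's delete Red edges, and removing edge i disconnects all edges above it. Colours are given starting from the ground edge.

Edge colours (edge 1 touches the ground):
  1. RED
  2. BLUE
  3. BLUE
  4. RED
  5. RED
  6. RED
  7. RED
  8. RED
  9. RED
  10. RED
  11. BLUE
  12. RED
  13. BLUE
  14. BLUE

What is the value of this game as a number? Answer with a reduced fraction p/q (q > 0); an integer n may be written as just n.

-4073/8192

Prefix values for RED BLUE BLUE RED RED RED RED RED RED RED BLUE RED BLUE BLUE via {L|R} + simplicity:
val_1 [R]  L=[none]  R=[0]  so -1
val_2 [RB]  L=[-1]  R=[0]  so -1/2
val_3 [RBB]  L=[-1,-1/2]  R=[0]  so -1/4
val_4 [RBBR]  L=[-1,-1/2]  R=[-1/4,0]  so -3/8
val_5 [RBBRR]  L=[-1,-1/2]  R=[-3/8,-1/4,0]  so -7/16
val_6 [RBBRRR]  L=[-1,-1/2]  R=[-7/16,-3/8,-1/4,0]  so -15/32
val_7 [RBBRRRR]  L=[-1,-1/2]  R=[-15/32,-7/16,-3/8,-1/4,0]  so -31/64
val_8 [RBBRRRRR]  L=[-1,-1/2]  R=[-31/64,-15/32,-7/16,-3/8,-1/4,0]  so -63/128
val_9 [RBBRRRRRR]  L=[-1,-1/2]  R=[-63/128,-31/64,-15/32,-7/16,-3/8,-1/4,0]  so -127/256
val_10 [RBBRRRRRRR]  L=[-1,-1/2]  R=[-127/256,-63/128,-31/64,-15/32,-7/16,-3/8,-1/4,0]  so -255/512
val_11 [RBBRRRRRRRB]  L=[-1,-1/2,-255/512]  R=[-127/256,-63/128,-31/64,-15/32,-7/16,-3/8,-1/4,0]  so -509/1024
val_12 [RBBRRRRRRRBR]  L=[-1,-1/2,-255/512]  R=[-509/1024,-127/256,-63/128,-31/64,-15/32,-7/16,-3/8,-1/4,0]  so -1019/2048
val_13 [RBBRRRRRRRBRB]  L=[-1,-1/2,-255/512,-1019/2048]  R=[-509/1024,-127/256,-63/128,-31/64,-15/32,-7/16,-3/8,-1/4,0]  so -2037/4096
val_14 [RBBRRRRRRRBRBB]  L=[-1,-1/2,-255/512,-1019/2048,-2037/4096]  R=[-509/1024,-127/256,-63/128,-31/64,-15/32,-7/16,-3/8,-1/4,0]  so -4073/8192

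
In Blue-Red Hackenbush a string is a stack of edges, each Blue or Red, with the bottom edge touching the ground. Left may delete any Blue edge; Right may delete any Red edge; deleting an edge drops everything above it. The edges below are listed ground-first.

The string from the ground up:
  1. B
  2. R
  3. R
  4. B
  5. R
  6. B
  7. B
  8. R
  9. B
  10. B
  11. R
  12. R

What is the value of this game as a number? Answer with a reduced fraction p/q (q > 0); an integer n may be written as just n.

729/2048

Recurse on prefixes of the 12-edge string B R R B R B B R B B R R:
step 1: add B to get B; options L={ 0 } R={  } — 1
step 2: add R to get BR; options L={ 0 } R={ 1 } — 1/2
step 3: add R to get BRR; options L={ 0 } R={ 1/2; 1 } — 1/4
step 4: add B to get BRRB; options L={ 0; 1/4 } R={ 1/2; 1 } — 3/8
step 5: add R to get BRRBR; options L={ 0; 1/4 } R={ 3/8; 1/2; 1 } — 5/16
step 6: add B to get BRRBRB; options L={ 0; 1/4; 5/16 } R={ 3/8; 1/2; 1 } — 11/32
step 7: add B to get BRRBRBB; options L={ 0; 1/4; 5/16; 11/32 } R={ 3/8; 1/2; 1 } — 23/64
step 8: add R to get BRRBRBBR; options L={ 0; 1/4; 5/16; 11/32 } R={ 23/64; 3/8; 1/2; 1 } — 45/128
step 9: add B to get BRRBRBBRB; options L={ 0; 1/4; 5/16; 11/32; 45/128 } R={ 23/64; 3/8; 1/2; 1 } — 91/256
step 10: add B to get BRRBRBBRBB; options L={ 0; 1/4; 5/16; 11/32; 45/128; 91/256 } R={ 23/64; 3/8; 1/2; 1 } — 183/512
step 11: add R to get BRRBRBBRBBR; options L={ 0; 1/4; 5/16; 11/32; 45/128; 91/256 } R={ 183/512; 23/64; 3/8; 1/2; 1 } — 365/1024
step 12: add R to get BRRBRBBRBBRR; options L={ 0; 1/4; 5/16; 11/32; 45/128; 91/256 } R={ 365/1024; 183/512; 23/64; 3/8; 1/2; 1 } — 729/2048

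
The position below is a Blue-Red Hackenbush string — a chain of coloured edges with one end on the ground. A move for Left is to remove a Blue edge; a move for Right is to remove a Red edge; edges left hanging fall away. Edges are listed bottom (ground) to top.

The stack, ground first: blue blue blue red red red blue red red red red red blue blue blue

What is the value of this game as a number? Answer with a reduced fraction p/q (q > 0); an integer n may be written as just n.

8719/4096

b: Left { 0 }, Right { · } — simplest 1
bb: Left { 0,1 }, Right { · } — simplest 2
bbb: Left { 0,1,2 }, Right { · } — simplest 3
bbbr: Left { 0,1,2 }, Right { 3 } — simplest 5/2
bbbrr: Left { 0,1,2 }, Right { 5/2,3 } — simplest 9/4
bbbrrr: Left { 0,1,2 }, Right { 9/4,5/2,3 } — simplest 17/8
bbbrrrb: Left { 0,1,2,17/8 }, Right { 9/4,5/2,3 } — simplest 35/16
bbbrrrbr: Left { 0,1,2,17/8 }, Right { 35/16,9/4,5/2,3 } — simplest 69/32
bbbrrrbrr: Left { 0,1,2,17/8 }, Right { 69/32,35/16,9/4,5/2,3 } — simplest 137/64
bbbrrrbrrr: Left { 0,1,2,17/8 }, Right { 137/64,69/32,35/16,9/4,5/2,3 } — simplest 273/128
bbbrrrbrrrr: Left { 0,1,2,17/8 }, Right { 273/128,137/64,69/32,35/16,9/4,5/2,3 } — simplest 545/256
bbbrrrbrrrrr: Left { 0,1,2,17/8 }, Right { 545/256,273/128,137/64,69/32,35/16,9/4,5/2,3 } — simplest 1089/512
bbbrrrbrrrrrb: Left { 0,1,2,17/8,1089/512 }, Right { 545/256,273/128,137/64,69/32,35/16,9/4,5/2,3 } — simplest 2179/1024
bbbrrrbrrrrrbb: Left { 0,1,2,17/8,1089/512,2179/1024 }, Right { 545/256,273/128,137/64,69/32,35/16,9/4,5/2,3 } — simplest 4359/2048
bbbrrrbrrrrrbbb: Left { 0,1,2,17/8,1089/512,2179/1024,4359/2048 }, Right { 545/256,273/128,137/64,69/32,35/16,9/4,5/2,3 } — simplest 8719/4096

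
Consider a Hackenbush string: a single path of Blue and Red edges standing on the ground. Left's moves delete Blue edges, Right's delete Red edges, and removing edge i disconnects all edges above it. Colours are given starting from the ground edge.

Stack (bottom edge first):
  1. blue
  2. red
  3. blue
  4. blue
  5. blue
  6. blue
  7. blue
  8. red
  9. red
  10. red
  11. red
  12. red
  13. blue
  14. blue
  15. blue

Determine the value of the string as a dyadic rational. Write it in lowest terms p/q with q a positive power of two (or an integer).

Build v(s[:k]) for k = 1..15, string s = blue red blue blue blue blue blue red red red red red blue blue blue.
v_1 [b]  L=[0]  R=[(no moves)]  → 1
v_2 [br]  L=[0]  R=[1]  → 1/2
v_3 [brb]  L=[0 1/2]  R=[1]  → 3/4
v_4 [brbb]  L=[0 1/2 3/4]  R=[1]  → 7/8
v_5 [brbbb]  L=[0 1/2 3/4 7/8]  R=[1]  → 15/16
v_6 [brbbbb]  L=[0 1/2 3/4 7/8 15/16]  R=[1]  → 31/32
v_7 [brbbbbb]  L=[0 1/2 3/4 7/8 15/16 31/32]  R=[1]  → 63/64
v_8 [brbbbbbr]  L=[0 1/2 3/4 7/8 15/16 31/32]  R=[63/64 1]  → 125/128
v_9 [brbbbbbrr]  L=[0 1/2 3/4 7/8 15/16 31/32]  R=[125/128 63/64 1]  → 249/256
v_10 [brbbbbbrrr]  L=[0 1/2 3/4 7/8 15/16 31/32]  R=[249/256 125/128 63/64 1]  → 497/512
v_11 [brbbbbbrrrr]  L=[0 1/2 3/4 7/8 15/16 31/32]  R=[497/512 249/256 125/128 63/64 1]  → 993/1024
v_12 [brbbbbbrrrrr]  L=[0 1/2 3/4 7/8 15/16 31/32]  R=[993/1024 497/512 249/256 125/128 63/64 1]  → 1985/2048
v_13 [brbbbbbrrrrrb]  L=[0 1/2 3/4 7/8 15/16 31/32 1985/2048]  R=[993/1024 497/512 249/256 125/128 63/64 1]  → 3971/4096
v_14 [brbbbbbrrrrrbb]  L=[0 1/2 3/4 7/8 15/16 31/32 1985/2048 3971/4096]  R=[993/1024 497/512 249/256 125/128 63/64 1]  → 7943/8192
v_15 [brbbbbbrrrrrbbb]  L=[0 1/2 3/4 7/8 15/16 31/32 1985/2048 3971/4096 7943/8192]  R=[993/1024 497/512 249/256 125/128 63/64 1]  → 15887/16384

15887/16384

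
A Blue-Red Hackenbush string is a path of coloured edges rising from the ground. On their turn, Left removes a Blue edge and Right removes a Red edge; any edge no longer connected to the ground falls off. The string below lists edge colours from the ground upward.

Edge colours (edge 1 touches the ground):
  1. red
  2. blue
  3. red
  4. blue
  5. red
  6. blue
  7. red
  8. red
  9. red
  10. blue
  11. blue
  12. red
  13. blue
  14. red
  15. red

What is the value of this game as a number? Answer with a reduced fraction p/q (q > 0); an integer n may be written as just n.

Build g(s[:k]) for k = 1..15, string s = red blue red blue red blue red red red blue blue red blue red red.
step 1: add red to get r; options L={ none } R={ 0 } -> -1
step 2: add blue to get rb; options L={ -1 } R={ 0 } -> -1/2
step 3: add red to get rbr; options L={ -1 } R={ -1/2; 0 } -> -3/4
step 4: add blue to get rbrb; options L={ -1; -3/4 } R={ -1/2; 0 } -> -5/8
step 5: add red to get rbrbr; options L={ -1; -3/4 } R={ -5/8; -1/2; 0 } -> -11/16
step 6: add blue to get rbrbrb; options L={ -1; -3/4; -11/16 } R={ -5/8; -1/2; 0 } -> -21/32
step 7: add red to get rbrbrbr; options L={ -1; -3/4; -11/16 } R={ -21/32; -5/8; -1/2; 0 } -> -43/64
step 8: add red to get rbrbrbrr; options L={ -1; -3/4; -11/16 } R={ -43/64; -21/32; -5/8; -1/2; 0 } -> -87/128
step 9: add red to get rbrbrbrrr; options L={ -1; -3/4; -11/16 } R={ -87/128; -43/64; -21/32; -5/8; -1/2; 0 } -> -175/256
step 10: add blue to get rbrbrbrrrb; options L={ -1; -3/4; -11/16; -175/256 } R={ -87/128; -43/64; -21/32; -5/8; -1/2; 0 } -> -349/512
step 11: add blue to get rbrbrbrrrbb; options L={ -1; -3/4; -11/16; -175/256; -349/512 } R={ -87/128; -43/64; -21/32; -5/8; -1/2; 0 } -> -697/1024
step 12: add red to get rbrbrbrrrbbr; options L={ -1; -3/4; -11/16; -175/256; -349/512 } R={ -697/1024; -87/128; -43/64; -21/32; -5/8; -1/2; 0 } -> -1395/2048
step 13: add blue to get rbrbrbrrrbbrb; options L={ -1; -3/4; -11/16; -175/256; -349/512; -1395/2048 } R={ -697/1024; -87/128; -43/64; -21/32; -5/8; -1/2; 0 } -> -2789/4096
step 14: add red to get rbrbrbrrrbbrbr; options L={ -1; -3/4; -11/16; -175/256; -349/512; -1395/2048 } R={ -2789/4096; -697/1024; -87/128; -43/64; -21/32; -5/8; -1/2; 0 } -> -5579/8192
step 15: add red to get rbrbrbrrrbbrbrr; options L={ -1; -3/4; -11/16; -175/256; -349/512; -1395/2048 } R={ -5579/8192; -2789/4096; -697/1024; -87/128; -43/64; -21/32; -5/8; -1/2; 0 } -> -11159/16384

-11159/16384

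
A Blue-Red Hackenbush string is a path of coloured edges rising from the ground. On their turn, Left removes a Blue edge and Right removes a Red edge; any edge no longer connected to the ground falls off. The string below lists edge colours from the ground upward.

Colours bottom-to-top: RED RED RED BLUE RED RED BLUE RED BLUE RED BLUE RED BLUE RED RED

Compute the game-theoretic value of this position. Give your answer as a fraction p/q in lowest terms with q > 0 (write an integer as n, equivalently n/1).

edge 1 of 15 (RED): { — | 0 } — -1
edge 2 of 15 (RED): { — | -1, 0 } — -2
edge 3 of 15 (RED): { — | -2, -1, 0 } — -3
edge 4 of 15 (BLUE): { -3 | -2, -1, 0 } — -5/2
edge 5 of 15 (RED): { -3 | -5/2, -2, -1, 0 } — -11/4
edge 6 of 15 (RED): { -3 | -11/4, -5/2, -2, -1, 0 } — -23/8
edge 7 of 15 (BLUE): { -3, -23/8 | -11/4, -5/2, -2, -1, 0 } — -45/16
edge 8 of 15 (RED): { -3, -23/8 | -45/16, -11/4, -5/2, -2, -1, 0 } — -91/32
edge 9 of 15 (BLUE): { -3, -23/8, -91/32 | -45/16, -11/4, -5/2, -2, -1, 0 } — -181/64
edge 10 of 15 (RED): { -3, -23/8, -91/32 | -181/64, -45/16, -11/4, -5/2, -2, -1, 0 } — -363/128
edge 11 of 15 (BLUE): { -3, -23/8, -91/32, -363/128 | -181/64, -45/16, -11/4, -5/2, -2, -1, 0 } — -725/256
edge 12 of 15 (RED): { -3, -23/8, -91/32, -363/128 | -725/256, -181/64, -45/16, -11/4, -5/2, -2, -1, 0 } — -1451/512
edge 13 of 15 (BLUE): { -3, -23/8, -91/32, -363/128, -1451/512 | -725/256, -181/64, -45/16, -11/4, -5/2, -2, -1, 0 } — -2901/1024
edge 14 of 15 (RED): { -3, -23/8, -91/32, -363/128, -1451/512 | -2901/1024, -725/256, -181/64, -45/16, -11/4, -5/2, -2, -1, 0 } — -5803/2048
edge 15 of 15 (RED): { -3, -23/8, -91/32, -363/128, -1451/512 | -5803/2048, -2901/1024, -725/256, -181/64, -45/16, -11/4, -5/2, -2, -1, 0 } — -11607/4096

-11607/4096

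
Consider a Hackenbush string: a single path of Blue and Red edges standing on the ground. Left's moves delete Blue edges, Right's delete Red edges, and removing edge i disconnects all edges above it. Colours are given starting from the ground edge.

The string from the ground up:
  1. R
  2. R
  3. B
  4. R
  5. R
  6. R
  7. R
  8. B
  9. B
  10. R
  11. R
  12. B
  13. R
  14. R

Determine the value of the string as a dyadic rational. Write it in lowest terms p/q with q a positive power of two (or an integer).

-7991/4096

Recurse on prefixes of the 14-edge string R R B R R R R B B R R B R R:
val(R) = { — | 0 } → -1
val(RR) = { — | -1; 0 } → -2
val(RRB) = { -2 | -1; 0 } → -3/2
val(RRBR) = { -2 | -3/2; -1; 0 } → -7/4
val(RRBRR) = { -2 | -7/4; -3/2; -1; 0 } → -15/8
val(RRBRRR) = { -2 | -15/8; -7/4; -3/2; -1; 0 } → -31/16
val(RRBRRRR) = { -2 | -31/16; -15/8; -7/4; -3/2; -1; 0 } → -63/32
val(RRBRRRRB) = { -2; -63/32 | -31/16; -15/8; -7/4; -3/2; -1; 0 } → -125/64
val(RRBRRRRBB) = { -2; -63/32; -125/64 | -31/16; -15/8; -7/4; -3/2; -1; 0 } → -249/128
val(RRBRRRRBBR) = { -2; -63/32; -125/64 | -249/128; -31/16; -15/8; -7/4; -3/2; -1; 0 } → -499/256
val(RRBRRRRBBRR) = { -2; -63/32; -125/64 | -499/256; -249/128; -31/16; -15/8; -7/4; -3/2; -1; 0 } → -999/512
val(RRBRRRRBBRRB) = { -2; -63/32; -125/64; -999/512 | -499/256; -249/128; -31/16; -15/8; -7/4; -3/2; -1; 0 } → -1997/1024
val(RRBRRRRBBRRBR) = { -2; -63/32; -125/64; -999/512 | -1997/1024; -499/256; -249/128; -31/16; -15/8; -7/4; -3/2; -1; 0 } → -3995/2048
val(RRBRRRRBBRRBRR) = { -2; -63/32; -125/64; -999/512 | -3995/2048; -1997/1024; -499/256; -249/128; -31/16; -15/8; -7/4; -3/2; -1; 0 } → -7991/4096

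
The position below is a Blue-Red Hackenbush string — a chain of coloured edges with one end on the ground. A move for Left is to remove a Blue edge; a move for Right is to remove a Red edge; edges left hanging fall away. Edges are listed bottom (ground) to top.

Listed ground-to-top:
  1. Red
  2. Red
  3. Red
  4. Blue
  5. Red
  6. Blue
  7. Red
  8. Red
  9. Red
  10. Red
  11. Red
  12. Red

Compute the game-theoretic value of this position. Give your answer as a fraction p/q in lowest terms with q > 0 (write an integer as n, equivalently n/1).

Prefix values for Red Red Red Blue Red Blue Red Red Red Red Red Red via {L|R} + simplicity:
g_1 [R]  L=[(no moves)]  R=[0]  -> -1
g_2 [RR]  L=[(no moves)]  R=[-1 0]  -> -2
g_3 [RRR]  L=[(no moves)]  R=[-2 -1 0]  -> -3
g_4 [RRRB]  L=[-3]  R=[-2 -1 0]  -> -5/2
g_5 [RRRBR]  L=[-3]  R=[-5/2 -2 -1 0]  -> -11/4
g_6 [RRRBRB]  L=[-3 -11/4]  R=[-5/2 -2 -1 0]  -> -21/8
g_7 [RRRBRBR]  L=[-3 -11/4]  R=[-21/8 -5/2 -2 -1 0]  -> -43/16
g_8 [RRRBRBRR]  L=[-3 -11/4]  R=[-43/16 -21/8 -5/2 -2 -1 0]  -> -87/32
g_9 [RRRBRBRRR]  L=[-3 -11/4]  R=[-87/32 -43/16 -21/8 -5/2 -2 -1 0]  -> -175/64
g_10 [RRRBRBRRRR]  L=[-3 -11/4]  R=[-175/64 -87/32 -43/16 -21/8 -5/2 -2 -1 0]  -> -351/128
g_11 [RRRBRBRRRRR]  L=[-3 -11/4]  R=[-351/128 -175/64 -87/32 -43/16 -21/8 -5/2 -2 -1 0]  -> -703/256
g_12 [RRRBRBRRRRRR]  L=[-3 -11/4]  R=[-703/256 -351/128 -175/64 -87/32 -43/16 -21/8 -5/2 -2 -1 0]  -> -1407/512

-1407/512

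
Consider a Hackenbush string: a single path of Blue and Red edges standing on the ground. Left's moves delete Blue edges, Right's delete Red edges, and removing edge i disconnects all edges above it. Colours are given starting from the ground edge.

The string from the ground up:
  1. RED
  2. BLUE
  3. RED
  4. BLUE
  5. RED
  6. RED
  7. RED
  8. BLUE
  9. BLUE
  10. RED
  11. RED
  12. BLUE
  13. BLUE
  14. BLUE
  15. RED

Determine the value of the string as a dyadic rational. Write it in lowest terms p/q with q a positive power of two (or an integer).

-11875/16384

edge 1 of 15 (RED): { — | 0 } -> -1
edge 2 of 15 (BLUE): { -1 | 0 } -> -1/2
edge 3 of 15 (RED): { -1 | -1/2,0 } -> -3/4
edge 4 of 15 (BLUE): { -1,-3/4 | -1/2,0 } -> -5/8
edge 5 of 15 (RED): { -1,-3/4 | -5/8,-1/2,0 } -> -11/16
edge 6 of 15 (RED): { -1,-3/4 | -11/16,-5/8,-1/2,0 } -> -23/32
edge 7 of 15 (RED): { -1,-3/4 | -23/32,-11/16,-5/8,-1/2,0 } -> -47/64
edge 8 of 15 (BLUE): { -1,-3/4,-47/64 | -23/32,-11/16,-5/8,-1/2,0 } -> -93/128
edge 9 of 15 (BLUE): { -1,-3/4,-47/64,-93/128 | -23/32,-11/16,-5/8,-1/2,0 } -> -185/256
edge 10 of 15 (RED): { -1,-3/4,-47/64,-93/128 | -185/256,-23/32,-11/16,-5/8,-1/2,0 } -> -371/512
edge 11 of 15 (RED): { -1,-3/4,-47/64,-93/128 | -371/512,-185/256,-23/32,-11/16,-5/8,-1/2,0 } -> -743/1024
edge 12 of 15 (BLUE): { -1,-3/4,-47/64,-93/128,-743/1024 | -371/512,-185/256,-23/32,-11/16,-5/8,-1/2,0 } -> -1485/2048
edge 13 of 15 (BLUE): { -1,-3/4,-47/64,-93/128,-743/1024,-1485/2048 | -371/512,-185/256,-23/32,-11/16,-5/8,-1/2,0 } -> -2969/4096
edge 14 of 15 (BLUE): { -1,-3/4,-47/64,-93/128,-743/1024,-1485/2048,-2969/4096 | -371/512,-185/256,-23/32,-11/16,-5/8,-1/2,0 } -> -5937/8192
edge 15 of 15 (RED): { -1,-3/4,-47/64,-93/128,-743/1024,-1485/2048,-2969/4096 | -5937/8192,-371/512,-185/256,-23/32,-11/16,-5/8,-1/2,0 } -> -11875/16384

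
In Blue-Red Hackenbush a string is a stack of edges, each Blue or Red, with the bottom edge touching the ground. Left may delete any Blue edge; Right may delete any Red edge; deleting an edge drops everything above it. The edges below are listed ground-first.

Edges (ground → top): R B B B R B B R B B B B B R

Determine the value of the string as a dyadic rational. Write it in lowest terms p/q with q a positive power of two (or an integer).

-1155/8192

Recurse on prefixes of the 14-edge string R B B B R B B R B B B B B R:
R: Left {  }, Right { 0 } so simplest -1
RB: Left { -1 }, Right { 0 } so simplest -1/2
RBB: Left { -1 -1/2 }, Right { 0 } so simplest -1/4
RBBB: Left { -1 -1/2 -1/4 }, Right { 0 } so simplest -1/8
RBBBR: Left { -1 -1/2 -1/4 }, Right { -1/8 0 } so simplest -3/16
RBBBRB: Left { -1 -1/2 -1/4 -3/16 }, Right { -1/8 0 } so simplest -5/32
RBBBRBB: Left { -1 -1/2 -1/4 -3/16 -5/32 }, Right { -1/8 0 } so simplest -9/64
RBBBRBBR: Left { -1 -1/2 -1/4 -3/16 -5/32 }, Right { -9/64 -1/8 0 } so simplest -19/128
RBBBRBBRB: Left { -1 -1/2 -1/4 -3/16 -5/32 -19/128 }, Right { -9/64 -1/8 0 } so simplest -37/256
RBBBRBBRBB: Left { -1 -1/2 -1/4 -3/16 -5/32 -19/128 -37/256 }, Right { -9/64 -1/8 0 } so simplest -73/512
RBBBRBBRBBB: Left { -1 -1/2 -1/4 -3/16 -5/32 -19/128 -37/256 -73/512 }, Right { -9/64 -1/8 0 } so simplest -145/1024
RBBBRBBRBBBB: Left { -1 -1/2 -1/4 -3/16 -5/32 -19/128 -37/256 -73/512 -145/1024 }, Right { -9/64 -1/8 0 } so simplest -289/2048
RBBBRBBRBBBBB: Left { -1 -1/2 -1/4 -3/16 -5/32 -19/128 -37/256 -73/512 -145/1024 -289/2048 }, Right { -9/64 -1/8 0 } so simplest -577/4096
RBBBRBBRBBBBBR: Left { -1 -1/2 -1/4 -3/16 -5/32 -19/128 -37/256 -73/512 -145/1024 -289/2048 }, Right { -577/4096 -9/64 -1/8 0 } so simplest -1155/8192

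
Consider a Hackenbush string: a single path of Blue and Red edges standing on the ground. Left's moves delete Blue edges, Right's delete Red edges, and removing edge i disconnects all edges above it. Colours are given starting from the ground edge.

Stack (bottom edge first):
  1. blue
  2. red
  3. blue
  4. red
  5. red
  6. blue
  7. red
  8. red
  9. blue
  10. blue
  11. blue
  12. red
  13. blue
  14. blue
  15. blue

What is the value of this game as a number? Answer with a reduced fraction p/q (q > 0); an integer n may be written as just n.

9455/16384

g_1 [b]  L=[0]  R=[(no moves)]  => 1
g_2 [br]  L=[0]  R=[1]  => 1/2
g_3 [brb]  L=[0,1/2]  R=[1]  => 3/4
g_4 [brbr]  L=[0,1/2]  R=[3/4,1]  => 5/8
g_5 [brbrr]  L=[0,1/2]  R=[5/8,3/4,1]  => 9/16
g_6 [brbrrb]  L=[0,1/2,9/16]  R=[5/8,3/4,1]  => 19/32
g_7 [brbrrbr]  L=[0,1/2,9/16]  R=[19/32,5/8,3/4,1]  => 37/64
g_8 [brbrrbrr]  L=[0,1/2,9/16]  R=[37/64,19/32,5/8,3/4,1]  => 73/128
g_9 [brbrrbrrb]  L=[0,1/2,9/16,73/128]  R=[37/64,19/32,5/8,3/4,1]  => 147/256
g_10 [brbrrbrrbb]  L=[0,1/2,9/16,73/128,147/256]  R=[37/64,19/32,5/8,3/4,1]  => 295/512
g_11 [brbrrbrrbbb]  L=[0,1/2,9/16,73/128,147/256,295/512]  R=[37/64,19/32,5/8,3/4,1]  => 591/1024
g_12 [brbrrbrrbbbr]  L=[0,1/2,9/16,73/128,147/256,295/512]  R=[591/1024,37/64,19/32,5/8,3/4,1]  => 1181/2048
g_13 [brbrrbrrbbbrb]  L=[0,1/2,9/16,73/128,147/256,295/512,1181/2048]  R=[591/1024,37/64,19/32,5/8,3/4,1]  => 2363/4096
g_14 [brbrrbrrbbbrbb]  L=[0,1/2,9/16,73/128,147/256,295/512,1181/2048,2363/4096]  R=[591/1024,37/64,19/32,5/8,3/4,1]  => 4727/8192
g_15 [brbrrbrrbbbrbbb]  L=[0,1/2,9/16,73/128,147/256,295/512,1181/2048,2363/4096,4727/8192]  R=[591/1024,37/64,19/32,5/8,3/4,1]  => 9455/16384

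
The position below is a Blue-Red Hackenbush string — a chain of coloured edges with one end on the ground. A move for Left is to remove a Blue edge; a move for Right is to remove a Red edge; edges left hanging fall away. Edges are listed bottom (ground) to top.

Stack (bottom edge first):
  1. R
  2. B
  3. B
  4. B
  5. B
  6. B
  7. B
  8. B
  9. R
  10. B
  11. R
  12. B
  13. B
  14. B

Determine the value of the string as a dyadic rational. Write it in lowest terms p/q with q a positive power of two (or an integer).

-81/8192

1 of 14 · R · max L −∞ · min R 0 so -1
2 of 14 · RB · max L -1 · min R 0 so -1/2
3 of 14 · RBB · max L -1/2 · min R 0 so -1/4
4 of 14 · RBBB · max L -1/4 · min R 0 so -1/8
5 of 14 · RBBBB · max L -1/8 · min R 0 so -1/16
6 of 14 · RBBBBB · max L -1/16 · min R 0 so -1/32
7 of 14 · RBBBBBB · max L -1/32 · min R 0 so -1/64
8 of 14 · RBBBBBBB · max L -1/64 · min R 0 so -1/128
9 of 14 · RBBBBBBBR · max L -1/64 · min R -1/128 so -3/256
10 of 14 · RBBBBBBBRB · max L -3/256 · min R -1/128 so -5/512
11 of 14 · RBBBBBBBRBR · max L -3/256 · min R -5/512 so -11/1024
12 of 14 · RBBBBBBBRBRB · max L -11/1024 · min R -5/512 so -21/2048
13 of 14 · RBBBBBBBRBRBB · max L -21/2048 · min R -5/512 so -41/4096
14 of 14 · RBBBBBBBRBRBBB · max L -41/4096 · min R -5/512 so -81/8192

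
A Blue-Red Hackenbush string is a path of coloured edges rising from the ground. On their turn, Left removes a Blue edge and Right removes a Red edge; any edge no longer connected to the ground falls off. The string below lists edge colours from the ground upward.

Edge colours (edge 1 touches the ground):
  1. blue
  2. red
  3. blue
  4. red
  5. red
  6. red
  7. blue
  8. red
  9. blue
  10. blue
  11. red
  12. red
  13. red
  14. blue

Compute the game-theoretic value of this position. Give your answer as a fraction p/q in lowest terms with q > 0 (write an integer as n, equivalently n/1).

4451/8192

Build v(s[:k]) for k = 1..14, string s = blue red blue red red red blue red blue blue red red red blue.
step 1: add blue to get b; options L={ 0 } R={ (no moves) } gives 1
step 2: add red to get br; options L={ 0 } R={ 1 } gives 1/2
step 3: add blue to get brb; options L={ 0 1/2 } R={ 1 } gives 3/4
step 4: add red to get brbr; options L={ 0 1/2 } R={ 3/4 1 } gives 5/8
step 5: add red to get brbrr; options L={ 0 1/2 } R={ 5/8 3/4 1 } gives 9/16
step 6: add red to get brbrrr; options L={ 0 1/2 } R={ 9/16 5/8 3/4 1 } gives 17/32
step 7: add blue to get brbrrrb; options L={ 0 1/2 17/32 } R={ 9/16 5/8 3/4 1 } gives 35/64
step 8: add red to get brbrrrbr; options L={ 0 1/2 17/32 } R={ 35/64 9/16 5/8 3/4 1 } gives 69/128
step 9: add blue to get brbrrrbrb; options L={ 0 1/2 17/32 69/128 } R={ 35/64 9/16 5/8 3/4 1 } gives 139/256
step 10: add blue to get brbrrrbrbb; options L={ 0 1/2 17/32 69/128 139/256 } R={ 35/64 9/16 5/8 3/4 1 } gives 279/512
step 11: add red to get brbrrrbrbbr; options L={ 0 1/2 17/32 69/128 139/256 } R={ 279/512 35/64 9/16 5/8 3/4 1 } gives 557/1024
step 12: add red to get brbrrrbrbbrr; options L={ 0 1/2 17/32 69/128 139/256 } R={ 557/1024 279/512 35/64 9/16 5/8 3/4 1 } gives 1113/2048
step 13: add red to get brbrrrbrbbrrr; options L={ 0 1/2 17/32 69/128 139/256 } R={ 1113/2048 557/1024 279/512 35/64 9/16 5/8 3/4 1 } gives 2225/4096
step 14: add blue to get brbrrrbrbbrrrb; options L={ 0 1/2 17/32 69/128 139/256 2225/4096 } R={ 1113/2048 557/1024 279/512 35/64 9/16 5/8 3/4 1 } gives 4451/8192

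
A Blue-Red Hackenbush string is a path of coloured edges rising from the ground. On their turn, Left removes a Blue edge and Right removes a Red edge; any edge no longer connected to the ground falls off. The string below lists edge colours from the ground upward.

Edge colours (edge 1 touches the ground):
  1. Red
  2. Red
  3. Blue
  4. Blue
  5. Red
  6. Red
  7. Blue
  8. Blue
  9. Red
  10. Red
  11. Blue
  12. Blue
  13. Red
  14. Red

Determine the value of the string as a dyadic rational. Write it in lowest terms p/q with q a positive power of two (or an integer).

-5735/4096

Prefix values for Red Red Blue Blue Red Red Blue Blue Red Red Blue Blue Red Red via {L|R} + simplicity:
v_1 [R]  L=[none]  R=[0]  ⇒ -1
v_2 [RR]  L=[none]  R=[-1 0]  ⇒ -2
v_3 [RRB]  L=[-2]  R=[-1 0]  ⇒ -3/2
v_4 [RRBB]  L=[-2 -3/2]  R=[-1 0]  ⇒ -5/4
v_5 [RRBBR]  L=[-2 -3/2]  R=[-5/4 -1 0]  ⇒ -11/8
v_6 [RRBBRR]  L=[-2 -3/2]  R=[-11/8 -5/4 -1 0]  ⇒ -23/16
v_7 [RRBBRRB]  L=[-2 -3/2 -23/16]  R=[-11/8 -5/4 -1 0]  ⇒ -45/32
v_8 [RRBBRRBB]  L=[-2 -3/2 -23/16 -45/32]  R=[-11/8 -5/4 -1 0]  ⇒ -89/64
v_9 [RRBBRRBBR]  L=[-2 -3/2 -23/16 -45/32]  R=[-89/64 -11/8 -5/4 -1 0]  ⇒ -179/128
v_10 [RRBBRRBBRR]  L=[-2 -3/2 -23/16 -45/32]  R=[-179/128 -89/64 -11/8 -5/4 -1 0]  ⇒ -359/256
v_11 [RRBBRRBBRRB]  L=[-2 -3/2 -23/16 -45/32 -359/256]  R=[-179/128 -89/64 -11/8 -5/4 -1 0]  ⇒ -717/512
v_12 [RRBBRRBBRRBB]  L=[-2 -3/2 -23/16 -45/32 -359/256 -717/512]  R=[-179/128 -89/64 -11/8 -5/4 -1 0]  ⇒ -1433/1024
v_13 [RRBBRRBBRRBBR]  L=[-2 -3/2 -23/16 -45/32 -359/256 -717/512]  R=[-1433/1024 -179/128 -89/64 -11/8 -5/4 -1 0]  ⇒ -2867/2048
v_14 [RRBBRRBBRRBBRR]  L=[-2 -3/2 -23/16 -45/32 -359/256 -717/512]  R=[-2867/2048 -1433/1024 -179/128 -89/64 -11/8 -5/4 -1 0]  ⇒ -5735/4096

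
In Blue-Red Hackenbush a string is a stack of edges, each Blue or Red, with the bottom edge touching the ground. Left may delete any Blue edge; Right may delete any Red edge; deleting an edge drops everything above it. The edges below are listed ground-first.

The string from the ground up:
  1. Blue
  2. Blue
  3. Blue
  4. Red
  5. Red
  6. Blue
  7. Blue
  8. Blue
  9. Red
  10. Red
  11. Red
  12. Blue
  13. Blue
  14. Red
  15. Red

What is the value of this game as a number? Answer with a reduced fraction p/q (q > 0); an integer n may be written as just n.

10009/4096

Build v(s[:k]) for k = 1..15, string s = Blue Blue Blue Red Red Blue Blue Blue Red Red Red Blue Blue Red Red.
step 1: add Blue to get B; options L={ 0 } R={ — } = 1
step 2: add Blue to get BB; options L={ 0, 1 } R={ — } = 2
step 3: add Blue to get BBB; options L={ 0, 1, 2 } R={ — } = 3
step 4: add Red to get BBBR; options L={ 0, 1, 2 } R={ 3 } = 5/2
step 5: add Red to get BBBRR; options L={ 0, 1, 2 } R={ 5/2, 3 } = 9/4
step 6: add Blue to get BBBRRB; options L={ 0, 1, 2, 9/4 } R={ 5/2, 3 } = 19/8
step 7: add Blue to get BBBRRBB; options L={ 0, 1, 2, 9/4, 19/8 } R={ 5/2, 3 } = 39/16
step 8: add Blue to get BBBRRBBB; options L={ 0, 1, 2, 9/4, 19/8, 39/16 } R={ 5/2, 3 } = 79/32
step 9: add Red to get BBBRRBBBR; options L={ 0, 1, 2, 9/4, 19/8, 39/16 } R={ 79/32, 5/2, 3 } = 157/64
step 10: add Red to get BBBRRBBBRR; options L={ 0, 1, 2, 9/4, 19/8, 39/16 } R={ 157/64, 79/32, 5/2, 3 } = 313/128
step 11: add Red to get BBBRRBBBRRR; options L={ 0, 1, 2, 9/4, 19/8, 39/16 } R={ 313/128, 157/64, 79/32, 5/2, 3 } = 625/256
step 12: add Blue to get BBBRRBBBRRRB; options L={ 0, 1, 2, 9/4, 19/8, 39/16, 625/256 } R={ 313/128, 157/64, 79/32, 5/2, 3 } = 1251/512
step 13: add Blue to get BBBRRBBBRRRBB; options L={ 0, 1, 2, 9/4, 19/8, 39/16, 625/256, 1251/512 } R={ 313/128, 157/64, 79/32, 5/2, 3 } = 2503/1024
step 14: add Red to get BBBRRBBBRRRBBR; options L={ 0, 1, 2, 9/4, 19/8, 39/16, 625/256, 1251/512 } R={ 2503/1024, 313/128, 157/64, 79/32, 5/2, 3 } = 5005/2048
step 15: add Red to get BBBRRBBBRRRBBRR; options L={ 0, 1, 2, 9/4, 19/8, 39/16, 625/256, 1251/512 } R={ 5005/2048, 2503/1024, 313/128, 157/64, 79/32, 5/2, 3 } = 10009/4096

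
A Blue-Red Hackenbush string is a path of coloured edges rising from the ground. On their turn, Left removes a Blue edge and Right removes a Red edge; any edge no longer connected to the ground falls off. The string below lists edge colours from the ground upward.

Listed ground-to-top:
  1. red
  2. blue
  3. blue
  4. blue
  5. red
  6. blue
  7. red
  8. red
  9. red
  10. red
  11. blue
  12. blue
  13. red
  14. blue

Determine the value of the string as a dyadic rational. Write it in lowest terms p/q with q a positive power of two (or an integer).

-1509/8192

1 of 14 · r · max L −∞ · min R 0 => -1
2 of 14 · rb · max L -1 · min R 0 => -1/2
3 of 14 · rbb · max L -1/2 · min R 0 => -1/4
4 of 14 · rbbb · max L -1/4 · min R 0 => -1/8
5 of 14 · rbbbr · max L -1/4 · min R -1/8 => -3/16
6 of 14 · rbbbrb · max L -3/16 · min R -1/8 => -5/32
7 of 14 · rbbbrbr · max L -3/16 · min R -5/32 => -11/64
8 of 14 · rbbbrbrr · max L -3/16 · min R -11/64 => -23/128
9 of 14 · rbbbrbrrr · max L -3/16 · min R -23/128 => -47/256
10 of 14 · rbbbrbrrrr · max L -3/16 · min R -47/256 => -95/512
11 of 14 · rbbbrbrrrrb · max L -95/512 · min R -47/256 => -189/1024
12 of 14 · rbbbrbrrrrbb · max L -189/1024 · min R -47/256 => -377/2048
13 of 14 · rbbbrbrrrrbbr · max L -189/1024 · min R -377/2048 => -755/4096
14 of 14 · rbbbrbrrrrbbrb · max L -755/4096 · min R -377/2048 => -1509/8192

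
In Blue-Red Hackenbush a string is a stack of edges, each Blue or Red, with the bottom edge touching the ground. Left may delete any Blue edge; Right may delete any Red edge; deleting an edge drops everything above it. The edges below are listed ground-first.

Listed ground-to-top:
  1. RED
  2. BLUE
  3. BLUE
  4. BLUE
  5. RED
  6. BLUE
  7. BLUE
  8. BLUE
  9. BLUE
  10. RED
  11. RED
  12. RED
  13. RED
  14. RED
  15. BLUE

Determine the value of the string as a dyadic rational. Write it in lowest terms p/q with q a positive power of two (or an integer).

edge 1 of 15 (RED): { (no moves) | 0 } = -1
edge 2 of 15 (BLUE): { -1 | 0 } = -1/2
edge 3 of 15 (BLUE): { -1,-1/2 | 0 } = -1/4
edge 4 of 15 (BLUE): { -1,-1/2,-1/4 | 0 } = -1/8
edge 5 of 15 (RED): { -1,-1/2,-1/4 | -1/8,0 } = -3/16
edge 6 of 15 (BLUE): { -1,-1/2,-1/4,-3/16 | -1/8,0 } = -5/32
edge 7 of 15 (BLUE): { -1,-1/2,-1/4,-3/16,-5/32 | -1/8,0 } = -9/64
edge 8 of 15 (BLUE): { -1,-1/2,-1/4,-3/16,-5/32,-9/64 | -1/8,0 } = -17/128
edge 9 of 15 (BLUE): { -1,-1/2,-1/4,-3/16,-5/32,-9/64,-17/128 | -1/8,0 } = -33/256
edge 10 of 15 (RED): { -1,-1/2,-1/4,-3/16,-5/32,-9/64,-17/128 | -33/256,-1/8,0 } = -67/512
edge 11 of 15 (RED): { -1,-1/2,-1/4,-3/16,-5/32,-9/64,-17/128 | -67/512,-33/256,-1/8,0 } = -135/1024
edge 12 of 15 (RED): { -1,-1/2,-1/4,-3/16,-5/32,-9/64,-17/128 | -135/1024,-67/512,-33/256,-1/8,0 } = -271/2048
edge 13 of 15 (RED): { -1,-1/2,-1/4,-3/16,-5/32,-9/64,-17/128 | -271/2048,-135/1024,-67/512,-33/256,-1/8,0 } = -543/4096
edge 14 of 15 (RED): { -1,-1/2,-1/4,-3/16,-5/32,-9/64,-17/128 | -543/4096,-271/2048,-135/1024,-67/512,-33/256,-1/8,0 } = -1087/8192
edge 15 of 15 (BLUE): { -1,-1/2,-1/4,-3/16,-5/32,-9/64,-17/128,-1087/8192 | -543/4096,-271/2048,-135/1024,-67/512,-33/256,-1/8,0 } = -2173/16384

-2173/16384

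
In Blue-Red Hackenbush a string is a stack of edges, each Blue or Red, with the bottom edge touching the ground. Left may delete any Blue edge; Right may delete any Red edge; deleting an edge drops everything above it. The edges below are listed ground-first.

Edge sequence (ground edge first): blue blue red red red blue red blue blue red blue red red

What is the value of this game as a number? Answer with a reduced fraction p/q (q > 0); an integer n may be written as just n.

step 1: add blue to get b; options L={ 0 } R={ (no moves) } => 1
step 2: add blue to get bb; options L={ 0,1 } R={ (no moves) } => 2
step 3: add red to get bbr; options L={ 0,1 } R={ 2 } => 3/2
step 4: add red to get bbrr; options L={ 0,1 } R={ 3/2,2 } => 5/4
step 5: add red to get bbrrr; options L={ 0,1 } R={ 5/4,3/2,2 } => 9/8
step 6: add blue to get bbrrrb; options L={ 0,1,9/8 } R={ 5/4,3/2,2 } => 19/16
step 7: add red to get bbrrrbr; options L={ 0,1,9/8 } R={ 19/16,5/4,3/2,2 } => 37/32
step 8: add blue to get bbrrrbrb; options L={ 0,1,9/8,37/32 } R={ 19/16,5/4,3/2,2 } => 75/64
step 9: add blue to get bbrrrbrbb; options L={ 0,1,9/8,37/32,75/64 } R={ 19/16,5/4,3/2,2 } => 151/128
step 10: add red to get bbrrrbrbbr; options L={ 0,1,9/8,37/32,75/64 } R={ 151/128,19/16,5/4,3/2,2 } => 301/256
step 11: add blue to get bbrrrbrbbrb; options L={ 0,1,9/8,37/32,75/64,301/256 } R={ 151/128,19/16,5/4,3/2,2 } => 603/512
step 12: add red to get bbrrrbrbbrbr; options L={ 0,1,9/8,37/32,75/64,301/256 } R={ 603/512,151/128,19/16,5/4,3/2,2 } => 1205/1024
step 13: add red to get bbrrrbrbbrbrr; options L={ 0,1,9/8,37/32,75/64,301/256 } R={ 1205/1024,603/512,151/128,19/16,5/4,3/2,2 } => 2409/2048

2409/2048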